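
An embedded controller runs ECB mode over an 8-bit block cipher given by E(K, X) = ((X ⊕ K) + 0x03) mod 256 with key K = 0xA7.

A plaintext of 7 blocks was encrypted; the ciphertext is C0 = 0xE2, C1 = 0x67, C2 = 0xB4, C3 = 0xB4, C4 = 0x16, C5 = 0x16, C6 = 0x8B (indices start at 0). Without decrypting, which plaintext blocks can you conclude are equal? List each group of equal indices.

ECB encrypts each block independently with the same key, so equal ciphertext blocks imply equal plaintext blocks.
C2 = C3 = 0xB4, so P2 = P3.
C4 = C5 = 0x16, so P4 = P5.

P2 = P3; P4 = P5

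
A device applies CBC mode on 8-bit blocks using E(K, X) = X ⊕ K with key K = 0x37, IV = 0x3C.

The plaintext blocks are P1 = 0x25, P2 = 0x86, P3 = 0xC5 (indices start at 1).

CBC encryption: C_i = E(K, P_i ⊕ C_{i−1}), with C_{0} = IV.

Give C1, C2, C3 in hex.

C1: P1 ⊕ 0x3C = 0x19; E(K, 0x19) = 0x2E.
C2: P2 ⊕ 0x2E = 0xA8; E(K, 0xA8) = 0x9F.
C3: P3 ⊕ 0x9F = 0x5A; E(K, 0x5A) = 0x6D.

C1 = 0x2E, C2 = 0x9F, C3 = 0x6D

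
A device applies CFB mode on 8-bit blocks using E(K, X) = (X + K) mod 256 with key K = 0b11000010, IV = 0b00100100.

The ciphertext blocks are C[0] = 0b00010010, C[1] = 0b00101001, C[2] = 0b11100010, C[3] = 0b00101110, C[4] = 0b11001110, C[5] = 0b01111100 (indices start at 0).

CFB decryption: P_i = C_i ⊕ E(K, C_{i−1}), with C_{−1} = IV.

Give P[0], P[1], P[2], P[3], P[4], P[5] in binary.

P[0] = 0b11110100, P[1] = 0b11111101, P[2] = 0b00001001, P[3] = 0b10001010, P[4] = 0b00111110, P[5] = 0b11101100

P[0]: E(K, 0b00100100) = 0b11100110; 0b00010010 ⊕ 0b11100110 = 0b11110100.
P[1]: E(K, 0b00010010) = 0b11010100; 0b00101001 ⊕ 0b11010100 = 0b11111101.
P[2]: E(K, 0b00101001) = 0b11101011; 0b11100010 ⊕ 0b11101011 = 0b00001001.
P[3]: E(K, 0b11100010) = 0b10100100; 0b00101110 ⊕ 0b10100100 = 0b10001010.
P[4]: E(K, 0b00101110) = 0b11110000; 0b11001110 ⊕ 0b11110000 = 0b00111110.
P[5]: E(K, 0b11001110) = 0b10010000; 0b01111100 ⊕ 0b10010000 = 0b11101100.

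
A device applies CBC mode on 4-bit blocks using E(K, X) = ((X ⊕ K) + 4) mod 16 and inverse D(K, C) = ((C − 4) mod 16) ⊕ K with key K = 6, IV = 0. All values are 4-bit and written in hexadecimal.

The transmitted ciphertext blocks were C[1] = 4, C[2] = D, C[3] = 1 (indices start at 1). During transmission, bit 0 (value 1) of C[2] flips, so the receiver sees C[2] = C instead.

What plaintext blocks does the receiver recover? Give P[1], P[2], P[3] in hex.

P[1] = 6, P[2] = A, P[3] = 7

CBC decryption: P_i = D(K, C_i) ⊕ C_{i−1}, with C_{0} = IV.
Only C[2] changed, to C. In CBC, a change in C_i garbles P_i and flips the same bit in P_{i+1}. Decrypting the received ciphertext:
P[1]: D(K, 4) = 6; 6 ⊕ 0 = 6.
P[2]: D(K, C) = E; E ⊕ 4 = A.
P[3]: D(K, 1) = B; B ⊕ C = 7.
Blocks that differ from the original plaintext: P[2], P[3].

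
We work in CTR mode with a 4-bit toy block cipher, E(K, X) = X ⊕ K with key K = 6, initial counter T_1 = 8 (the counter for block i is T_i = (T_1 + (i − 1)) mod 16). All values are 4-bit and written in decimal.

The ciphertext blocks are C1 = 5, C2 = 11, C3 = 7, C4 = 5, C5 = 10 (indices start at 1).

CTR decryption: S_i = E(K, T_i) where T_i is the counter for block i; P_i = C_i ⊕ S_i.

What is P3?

P3 = 11

P3: T = 10, S = E(K, T) = 12; 7 ⊕ 12 = 11.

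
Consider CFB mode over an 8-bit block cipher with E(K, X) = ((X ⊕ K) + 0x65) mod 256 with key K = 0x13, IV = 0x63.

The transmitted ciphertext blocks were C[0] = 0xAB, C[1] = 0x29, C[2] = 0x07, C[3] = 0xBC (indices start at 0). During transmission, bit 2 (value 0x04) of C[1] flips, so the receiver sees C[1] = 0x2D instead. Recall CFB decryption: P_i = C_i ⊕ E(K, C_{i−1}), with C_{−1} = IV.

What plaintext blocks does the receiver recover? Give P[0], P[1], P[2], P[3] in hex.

P[0] = 0x7E, P[1] = 0x30, P[2] = 0xA4, P[3] = 0xC5

Only C[1] changed, to 0x2D. In CFB, a change in C_i flips the same bit in P_i and garbles P_{i+1}. Decrypting the received ciphertext:
P[0]: E(K, 0x63) = 0xD5; 0xAB ⊕ 0xD5 = 0x7E.
P[1]: E(K, 0xAB) = 0x1D; 0x2D ⊕ 0x1D = 0x30.
P[2]: E(K, 0x2D) = 0xA3; 0x07 ⊕ 0xA3 = 0xA4.
P[3]: E(K, 0x07) = 0x79; 0xBC ⊕ 0x79 = 0xC5.
Blocks that differ from the original plaintext: P[1], P[2].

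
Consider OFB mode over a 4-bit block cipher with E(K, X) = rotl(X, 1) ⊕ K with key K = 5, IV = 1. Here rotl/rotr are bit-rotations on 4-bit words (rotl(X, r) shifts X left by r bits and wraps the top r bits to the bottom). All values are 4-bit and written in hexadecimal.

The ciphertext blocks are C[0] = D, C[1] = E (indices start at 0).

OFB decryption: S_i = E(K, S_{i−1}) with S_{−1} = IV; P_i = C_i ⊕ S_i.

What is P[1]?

P[1] = 5

P[0]: S = E(K, 1) = 7; D ⊕ 7 = A.
P[1]: S = E(K, 7) = B; E ⊕ B = 5.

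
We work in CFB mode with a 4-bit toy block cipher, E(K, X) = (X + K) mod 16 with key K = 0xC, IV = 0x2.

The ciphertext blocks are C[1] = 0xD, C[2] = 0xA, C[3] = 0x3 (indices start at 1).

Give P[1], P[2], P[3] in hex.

P[1] = 0x3, P[2] = 0x3, P[3] = 0x5

CFB decryption: P_i = C_i ⊕ E(K, C_{i−1}), with C_{0} = IV.
P[1]: E(K, 0x2) = 0xE; 0xD ⊕ 0xE = 0x3.
P[2]: E(K, 0xD) = 0x9; 0xA ⊕ 0x9 = 0x3.
P[3]: E(K, 0xA) = 0x6; 0x3 ⊕ 0x6 = 0x5.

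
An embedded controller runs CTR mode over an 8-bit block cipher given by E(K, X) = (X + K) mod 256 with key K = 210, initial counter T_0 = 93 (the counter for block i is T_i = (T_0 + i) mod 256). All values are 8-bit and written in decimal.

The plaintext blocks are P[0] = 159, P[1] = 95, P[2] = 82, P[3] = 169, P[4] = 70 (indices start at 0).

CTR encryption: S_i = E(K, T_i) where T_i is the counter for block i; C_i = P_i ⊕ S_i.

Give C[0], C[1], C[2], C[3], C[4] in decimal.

C[0] = 176, C[1] = 111, C[2] = 99, C[3] = 155, C[4] = 117

C[0]: T = 93, S = E(K, T) = 47; 159 ⊕ 47 = 176.
C[1]: T = 94, S = E(K, T) = 48; 95 ⊕ 48 = 111.
C[2]: T = 95, S = E(K, T) = 49; 82 ⊕ 49 = 99.
C[3]: T = 96, S = E(K, T) = 50; 169 ⊕ 50 = 155.
C[4]: T = 97, S = E(K, T) = 51; 70 ⊕ 51 = 117.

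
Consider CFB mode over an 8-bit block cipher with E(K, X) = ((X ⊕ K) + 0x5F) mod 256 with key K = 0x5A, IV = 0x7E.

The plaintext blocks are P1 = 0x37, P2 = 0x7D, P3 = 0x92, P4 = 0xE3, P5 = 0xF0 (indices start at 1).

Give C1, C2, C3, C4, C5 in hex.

CFB encryption: C_i = P_i ⊕ E(K, C_{i−1}), with C_{0} = IV.
C1: E(K, 0x7E) = 0x83; 0x37 ⊕ 0x83 = 0xB4.
C2: E(K, 0xB4) = 0x4D; 0x7D ⊕ 0x4D = 0x30.
C3: E(K, 0x30) = 0xC9; 0x92 ⊕ 0xC9 = 0x5B.
C4: E(K, 0x5B) = 0x60; 0xE3 ⊕ 0x60 = 0x83.
C5: E(K, 0x83) = 0x38; 0xF0 ⊕ 0x38 = 0xC8.

C1 = 0xB4, C2 = 0x30, C3 = 0x5B, C4 = 0x83, C5 = 0xC8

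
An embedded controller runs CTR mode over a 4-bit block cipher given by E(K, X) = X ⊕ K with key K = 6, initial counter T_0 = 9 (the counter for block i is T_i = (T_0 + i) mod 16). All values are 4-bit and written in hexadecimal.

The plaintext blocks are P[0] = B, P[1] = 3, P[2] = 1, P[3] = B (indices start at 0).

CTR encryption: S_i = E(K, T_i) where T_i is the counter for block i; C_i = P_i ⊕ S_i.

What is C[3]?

C[0]: T = 9, S = E(K, T) = F; B ⊕ F = 4.
C[1]: T = A, S = E(K, T) = C; 3 ⊕ C = F.
C[2]: T = B, S = E(K, T) = D; 1 ⊕ D = C.
C[3]: T = C, S = E(K, T) = A; B ⊕ A = 1.

C[3] = 1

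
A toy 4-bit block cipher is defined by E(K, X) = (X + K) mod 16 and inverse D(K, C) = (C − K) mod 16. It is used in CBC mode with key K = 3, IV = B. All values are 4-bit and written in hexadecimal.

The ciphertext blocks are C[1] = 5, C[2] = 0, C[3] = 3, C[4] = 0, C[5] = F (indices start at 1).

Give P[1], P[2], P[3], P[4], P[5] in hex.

P[1] = 9, P[2] = 8, P[3] = 0, P[4] = E, P[5] = C

CBC decryption: P_i = D(K, C_i) ⊕ C_{i−1}, with C_{0} = IV.
P[1]: D(K, 5) = 2; 2 ⊕ B = 9.
P[2]: D(K, 0) = D; D ⊕ 5 = 8.
P[3]: D(K, 3) = 0; 0 ⊕ 0 = 0.
P[4]: D(K, 0) = D; D ⊕ 3 = E.
P[5]: D(K, F) = C; C ⊕ 0 = C.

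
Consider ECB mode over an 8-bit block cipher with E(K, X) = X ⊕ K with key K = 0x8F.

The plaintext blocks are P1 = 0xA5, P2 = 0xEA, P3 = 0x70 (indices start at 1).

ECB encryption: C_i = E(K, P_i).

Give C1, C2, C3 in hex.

C1: E(K, 0xA5) = 0x2A.
C2: E(K, 0xEA) = 0x65.
C3: E(K, 0x70) = 0xFF.

C1 = 0x2A, C2 = 0x65, C3 = 0xFF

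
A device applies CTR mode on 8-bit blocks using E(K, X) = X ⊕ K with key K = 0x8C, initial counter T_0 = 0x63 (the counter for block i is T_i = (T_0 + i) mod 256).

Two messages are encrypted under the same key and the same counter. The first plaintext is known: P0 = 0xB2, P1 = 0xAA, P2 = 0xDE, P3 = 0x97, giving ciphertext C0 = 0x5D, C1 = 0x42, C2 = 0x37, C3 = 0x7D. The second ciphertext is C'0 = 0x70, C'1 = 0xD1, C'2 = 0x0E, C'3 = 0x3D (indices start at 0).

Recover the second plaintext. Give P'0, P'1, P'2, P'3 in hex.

In CTR with a reused counter, both messages share the same keystream S_i, so C_i ⊕ C'_i = P_i ⊕ P'_i and thus P'_i = P_i ⊕ C_i ⊕ C'_i.
P'0: 0xB2 ⊕ 0x5D ⊕ 0x70 = 0x9F.
P'1: 0xAA ⊕ 0x42 ⊕ 0xD1 = 0x39.
P'2: 0xDE ⊕ 0x37 ⊕ 0x0E = 0xE7.
P'3: 0x97 ⊕ 0x7D ⊕ 0x3D = 0xD7.

P'0 = 0x9F, P'1 = 0x39, P'2 = 0xE7, P'3 = 0xD7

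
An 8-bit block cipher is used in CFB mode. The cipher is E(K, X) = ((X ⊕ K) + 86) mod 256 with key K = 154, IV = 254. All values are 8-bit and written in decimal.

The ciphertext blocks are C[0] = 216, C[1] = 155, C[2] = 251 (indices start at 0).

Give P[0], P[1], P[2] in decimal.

CFB decryption: P_i = C_i ⊕ E(K, C_{i−1}), with C_{−1} = IV.
P[0]: E(K, 254) = 186; 216 ⊕ 186 = 98.
P[1]: E(K, 216) = 152; 155 ⊕ 152 = 3.
P[2]: E(K, 155) = 87; 251 ⊕ 87 = 172.

P[0] = 98, P[1] = 3, P[2] = 172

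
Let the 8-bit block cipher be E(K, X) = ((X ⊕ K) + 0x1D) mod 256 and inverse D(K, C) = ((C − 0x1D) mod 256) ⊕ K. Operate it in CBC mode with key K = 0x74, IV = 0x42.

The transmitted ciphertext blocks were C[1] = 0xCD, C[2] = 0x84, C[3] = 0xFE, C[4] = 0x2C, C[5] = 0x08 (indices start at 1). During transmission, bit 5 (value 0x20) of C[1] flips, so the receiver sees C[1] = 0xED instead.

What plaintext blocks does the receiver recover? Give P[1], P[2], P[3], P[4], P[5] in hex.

CBC decryption: P_i = D(K, C_i) ⊕ C_{i−1}, with C_{0} = IV.
Only C[1] changed, to 0xED. In CBC, a change in C_i garbles P_i and flips the same bit in P_{i+1}. Decrypting the received ciphertext:
P[1]: D(K, 0xED) = 0xA4; 0xA4 ⊕ 0x42 = 0xE6.
P[2]: D(K, 0x84) = 0x13; 0x13 ⊕ 0xED = 0xFE.
P[3]: D(K, 0xFE) = 0x95; 0x95 ⊕ 0x84 = 0x11.
P[4]: D(K, 0x2C) = 0x7B; 0x7B ⊕ 0xFE = 0x85.
P[5]: D(K, 0x08) = 0x9F; 0x9F ⊕ 0x2C = 0xB3.
Blocks that differ from the original plaintext: P[1], P[2].

P[1] = 0xE6, P[2] = 0xFE, P[3] = 0x11, P[4] = 0x85, P[5] = 0xB3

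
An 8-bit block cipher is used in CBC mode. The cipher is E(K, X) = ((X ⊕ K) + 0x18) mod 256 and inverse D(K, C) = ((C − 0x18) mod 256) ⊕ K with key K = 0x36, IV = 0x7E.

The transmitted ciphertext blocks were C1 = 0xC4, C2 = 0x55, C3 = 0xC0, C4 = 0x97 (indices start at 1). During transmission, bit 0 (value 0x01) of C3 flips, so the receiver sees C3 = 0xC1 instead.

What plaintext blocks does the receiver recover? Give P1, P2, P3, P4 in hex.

P1 = 0xE4, P2 = 0xCF, P3 = 0xCA, P4 = 0x88

CBC decryption: P_i = D(K, C_i) ⊕ C_{i−1}, with C_{0} = IV.
Only C3 changed, to 0xC1. In CBC, a change in C_i garbles P_i and flips the same bit in P_{i+1}. Decrypting the received ciphertext:
P1: D(K, 0xC4) = 0x9A; 0x9A ⊕ 0x7E = 0xE4.
P2: D(K, 0x55) = 0x0B; 0x0B ⊕ 0xC4 = 0xCF.
P3: D(K, 0xC1) = 0x9F; 0x9F ⊕ 0x55 = 0xCA.
P4: D(K, 0x97) = 0x49; 0x49 ⊕ 0xC1 = 0x88.
Blocks that differ from the original plaintext: P3, P4.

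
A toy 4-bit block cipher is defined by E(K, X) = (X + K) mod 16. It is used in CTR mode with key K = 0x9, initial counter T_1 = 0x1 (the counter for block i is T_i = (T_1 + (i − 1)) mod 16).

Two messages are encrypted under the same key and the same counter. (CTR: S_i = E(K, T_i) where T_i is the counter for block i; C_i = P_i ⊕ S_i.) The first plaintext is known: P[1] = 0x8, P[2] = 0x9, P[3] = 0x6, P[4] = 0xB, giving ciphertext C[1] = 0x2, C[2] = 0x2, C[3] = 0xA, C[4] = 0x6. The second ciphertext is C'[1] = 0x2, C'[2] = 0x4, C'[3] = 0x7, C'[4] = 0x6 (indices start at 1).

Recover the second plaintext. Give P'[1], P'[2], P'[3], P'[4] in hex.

P'[1] = 0x8, P'[2] = 0xF, P'[3] = 0xB, P'[4] = 0xB

In CTR with a reused counter, both messages share the same keystream S_i, so C_i ⊕ C'_i = P_i ⊕ P'_i and thus P'_i = P_i ⊕ C_i ⊕ C'_i.
P'[1]: 0x8 ⊕ 0x2 ⊕ 0x2 = 0x8.
P'[2]: 0x9 ⊕ 0x2 ⊕ 0x4 = 0xF.
P'[3]: 0x6 ⊕ 0xA ⊕ 0x7 = 0xB.
P'[4]: 0xB ⊕ 0x6 ⊕ 0x6 = 0xB.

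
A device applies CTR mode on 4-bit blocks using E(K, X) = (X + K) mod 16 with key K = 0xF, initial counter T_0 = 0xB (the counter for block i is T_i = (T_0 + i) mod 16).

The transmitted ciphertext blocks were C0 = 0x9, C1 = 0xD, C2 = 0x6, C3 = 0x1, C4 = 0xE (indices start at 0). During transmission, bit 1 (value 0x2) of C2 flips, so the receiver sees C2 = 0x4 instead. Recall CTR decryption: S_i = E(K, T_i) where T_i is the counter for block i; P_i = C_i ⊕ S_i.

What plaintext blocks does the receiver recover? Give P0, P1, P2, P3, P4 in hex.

Only C2 changed, to 0x4. In CTR, a change in C_i flips the same bit in P_i only; the keystream is unaffected. Decrypting the received ciphertext:
P0: T = 0xB, S = E(K, T) = 0xA; 0x9 ⊕ 0xA = 0x3.
P1: T = 0xC, S = E(K, T) = 0xB; 0xD ⊕ 0xB = 0x6.
P2: T = 0xD, S = E(K, T) = 0xC; 0x4 ⊕ 0xC = 0x8.
P3: T = 0xE, S = E(K, T) = 0xD; 0x1 ⊕ 0xD = 0xC.
P4: T = 0xF, S = E(K, T) = 0xE; 0xE ⊕ 0xE = 0x0.
Blocks that differ from the original plaintext: P2.

P0 = 0x3, P1 = 0x6, P2 = 0x8, P3 = 0xC, P4 = 0x0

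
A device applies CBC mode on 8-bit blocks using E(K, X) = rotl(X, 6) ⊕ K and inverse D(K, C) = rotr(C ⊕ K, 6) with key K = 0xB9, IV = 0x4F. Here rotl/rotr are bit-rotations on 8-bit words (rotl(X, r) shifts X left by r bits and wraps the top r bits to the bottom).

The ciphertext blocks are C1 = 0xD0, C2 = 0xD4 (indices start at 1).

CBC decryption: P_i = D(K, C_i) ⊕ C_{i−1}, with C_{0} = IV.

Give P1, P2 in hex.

P1: D(K, 0xD0) = 0xA5; 0xA5 ⊕ 0x4F = 0xEA.
P2: D(K, 0xD4) = 0xB5; 0xB5 ⊕ 0xD0 = 0x65.

P1 = 0xEA, P2 = 0x65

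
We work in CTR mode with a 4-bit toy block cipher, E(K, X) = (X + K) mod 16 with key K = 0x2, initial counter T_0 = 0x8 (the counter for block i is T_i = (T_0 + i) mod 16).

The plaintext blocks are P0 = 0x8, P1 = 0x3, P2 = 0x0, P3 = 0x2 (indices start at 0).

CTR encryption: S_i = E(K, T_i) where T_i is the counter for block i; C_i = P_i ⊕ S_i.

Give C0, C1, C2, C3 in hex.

C0: T = 0x8, S = E(K, T) = 0xA; 0x8 ⊕ 0xA = 0x2.
C1: T = 0x9, S = E(K, T) = 0xB; 0x3 ⊕ 0xB = 0x8.
C2: T = 0xA, S = E(K, T) = 0xC; 0x0 ⊕ 0xC = 0xC.
C3: T = 0xB, S = E(K, T) = 0xD; 0x2 ⊕ 0xD = 0xF.

C0 = 0x2, C1 = 0x8, C2 = 0xC, C3 = 0xF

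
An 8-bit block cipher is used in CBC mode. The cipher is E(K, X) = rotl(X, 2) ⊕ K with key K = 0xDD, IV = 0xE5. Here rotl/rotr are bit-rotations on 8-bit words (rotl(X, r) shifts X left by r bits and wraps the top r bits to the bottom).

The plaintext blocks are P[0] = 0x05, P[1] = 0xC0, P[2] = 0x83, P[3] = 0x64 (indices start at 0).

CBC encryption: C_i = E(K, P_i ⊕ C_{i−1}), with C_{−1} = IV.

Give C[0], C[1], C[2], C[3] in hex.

C[0] = 0x5E, C[1] = 0xA7, C[2] = 0x4D, C[3] = 0x79

C[0]: P[0] ⊕ 0xE5 = 0xE0; E(K, 0xE0) = 0x5E.
C[1]: P[1] ⊕ 0x5E = 0x9E; E(K, 0x9E) = 0xA7.
C[2]: P[2] ⊕ 0xA7 = 0x24; E(K, 0x24) = 0x4D.
C[3]: P[3] ⊕ 0x4D = 0x29; E(K, 0x29) = 0x79.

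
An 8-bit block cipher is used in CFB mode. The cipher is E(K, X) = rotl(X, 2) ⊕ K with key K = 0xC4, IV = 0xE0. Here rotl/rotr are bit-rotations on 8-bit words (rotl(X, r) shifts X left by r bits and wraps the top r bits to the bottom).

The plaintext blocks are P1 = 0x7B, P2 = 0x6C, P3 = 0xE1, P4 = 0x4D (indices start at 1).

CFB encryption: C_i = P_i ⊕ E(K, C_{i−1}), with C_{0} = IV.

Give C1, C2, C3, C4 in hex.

C1 = 0x3C, C2 = 0x58, C3 = 0x44, C4 = 0x98

C1: E(K, 0xE0) = 0x47; 0x7B ⊕ 0x47 = 0x3C.
C2: E(K, 0x3C) = 0x34; 0x6C ⊕ 0x34 = 0x58.
C3: E(K, 0x58) = 0xA5; 0xE1 ⊕ 0xA5 = 0x44.
C4: E(K, 0x44) = 0xD5; 0x4D ⊕ 0xD5 = 0x98.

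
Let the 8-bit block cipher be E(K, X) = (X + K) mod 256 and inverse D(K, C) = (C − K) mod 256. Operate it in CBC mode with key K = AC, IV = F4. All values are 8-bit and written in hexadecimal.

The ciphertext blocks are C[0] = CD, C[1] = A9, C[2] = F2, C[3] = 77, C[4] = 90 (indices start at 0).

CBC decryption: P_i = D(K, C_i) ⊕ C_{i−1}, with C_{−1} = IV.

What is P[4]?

P[4] = 93

P[4]: D(K, 90) = E4; E4 ⊕ 77 = 93.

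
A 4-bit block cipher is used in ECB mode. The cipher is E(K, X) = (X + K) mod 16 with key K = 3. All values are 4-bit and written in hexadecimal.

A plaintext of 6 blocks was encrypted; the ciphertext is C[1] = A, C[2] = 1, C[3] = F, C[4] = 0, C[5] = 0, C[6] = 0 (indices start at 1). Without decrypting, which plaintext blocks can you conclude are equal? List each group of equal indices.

ECB encrypts each block independently with the same key, so equal ciphertext blocks imply equal plaintext blocks.
C[4] = C[5] = C[6] = 0, so P[4] = P[5] = P[6].

P[4] = P[5] = P[6]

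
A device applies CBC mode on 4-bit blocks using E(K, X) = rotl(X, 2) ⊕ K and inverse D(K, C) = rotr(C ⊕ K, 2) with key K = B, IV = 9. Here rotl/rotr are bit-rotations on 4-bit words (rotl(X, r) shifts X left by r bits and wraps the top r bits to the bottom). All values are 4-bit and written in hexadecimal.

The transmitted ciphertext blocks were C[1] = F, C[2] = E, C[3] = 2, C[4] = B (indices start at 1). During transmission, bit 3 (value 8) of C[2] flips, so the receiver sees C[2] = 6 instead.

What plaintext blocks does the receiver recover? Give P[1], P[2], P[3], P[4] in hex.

CBC decryption: P_i = D(K, C_i) ⊕ C_{i−1}, with C_{0} = IV.
Only C[2] changed, to 6. In CBC, a change in C_i garbles P_i and flips the same bit in P_{i+1}. Decrypting the received ciphertext:
P[1]: D(K, F) = 1; 1 ⊕ 9 = 8.
P[2]: D(K, 6) = 7; 7 ⊕ F = 8.
P[3]: D(K, 2) = 6; 6 ⊕ 6 = 0.
P[4]: D(K, B) = 0; 0 ⊕ 2 = 2.
Blocks that differ from the original plaintext: P[2], P[3].

P[1] = 8, P[2] = 8, P[3] = 0, P[4] = 2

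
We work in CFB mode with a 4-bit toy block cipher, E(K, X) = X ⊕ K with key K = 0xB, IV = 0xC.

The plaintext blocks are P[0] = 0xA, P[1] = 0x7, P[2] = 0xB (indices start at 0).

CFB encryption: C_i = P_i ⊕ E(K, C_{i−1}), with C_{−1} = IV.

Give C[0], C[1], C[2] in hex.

C[0]: E(K, 0xC) = 0x7; 0xA ⊕ 0x7 = 0xD.
C[1]: E(K, 0xD) = 0x6; 0x7 ⊕ 0x6 = 0x1.
C[2]: E(K, 0x1) = 0xA; 0xB ⊕ 0xA = 0x1.

C[0] = 0xD, C[1] = 0x1, C[2] = 0x1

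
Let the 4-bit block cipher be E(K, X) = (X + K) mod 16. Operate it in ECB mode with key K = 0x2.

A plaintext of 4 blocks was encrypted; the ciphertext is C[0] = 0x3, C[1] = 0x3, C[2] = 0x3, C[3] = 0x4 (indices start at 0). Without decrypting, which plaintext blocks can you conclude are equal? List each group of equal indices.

P[0] = P[1] = P[2]

ECB encrypts each block independently with the same key, so equal ciphertext blocks imply equal plaintext blocks.
C[0] = C[1] = C[2] = 0x3, so P[0] = P[1] = P[2].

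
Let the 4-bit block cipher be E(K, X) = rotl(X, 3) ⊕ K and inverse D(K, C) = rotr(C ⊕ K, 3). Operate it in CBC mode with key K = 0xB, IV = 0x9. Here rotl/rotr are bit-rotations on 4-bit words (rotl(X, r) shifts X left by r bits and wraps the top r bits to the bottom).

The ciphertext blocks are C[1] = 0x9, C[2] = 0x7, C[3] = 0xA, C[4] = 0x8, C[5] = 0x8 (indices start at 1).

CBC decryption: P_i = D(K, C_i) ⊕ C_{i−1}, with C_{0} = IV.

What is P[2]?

P[2] = 0x0

P[2]: D(K, 0x7) = 0x9; 0x9 ⊕ 0x9 = 0x0.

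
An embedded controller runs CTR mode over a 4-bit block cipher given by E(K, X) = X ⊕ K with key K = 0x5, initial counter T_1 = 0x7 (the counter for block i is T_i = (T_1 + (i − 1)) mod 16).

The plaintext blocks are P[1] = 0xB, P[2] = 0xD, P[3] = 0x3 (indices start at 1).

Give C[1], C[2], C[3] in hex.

C[1] = 0x9, C[2] = 0x0, C[3] = 0xF

CTR encryption: S_i = E(K, T_i) where T_i is the counter for block i; C_i = P_i ⊕ S_i.
C[1]: T = 0x7, S = E(K, T) = 0x2; 0xB ⊕ 0x2 = 0x9.
C[2]: T = 0x8, S = E(K, T) = 0xD; 0xD ⊕ 0xD = 0x0.
C[3]: T = 0x9, S = E(K, T) = 0xC; 0x3 ⊕ 0xC = 0xF.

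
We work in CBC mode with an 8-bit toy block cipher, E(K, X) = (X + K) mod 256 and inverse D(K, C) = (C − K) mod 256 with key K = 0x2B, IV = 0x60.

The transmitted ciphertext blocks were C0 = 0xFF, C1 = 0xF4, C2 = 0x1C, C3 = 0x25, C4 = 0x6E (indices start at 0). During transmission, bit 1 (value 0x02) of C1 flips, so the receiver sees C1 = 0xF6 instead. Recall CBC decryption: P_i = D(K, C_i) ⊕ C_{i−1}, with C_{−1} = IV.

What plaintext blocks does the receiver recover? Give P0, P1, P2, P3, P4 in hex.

Only C1 changed, to 0xF6. In CBC, a change in C_i garbles P_i and flips the same bit in P_{i+1}. Decrypting the received ciphertext:
P0: D(K, 0xFF) = 0xD4; 0xD4 ⊕ 0x60 = 0xB4.
P1: D(K, 0xF6) = 0xCB; 0xCB ⊕ 0xFF = 0x34.
P2: D(K, 0x1C) = 0xF1; 0xF1 ⊕ 0xF6 = 0x07.
P3: D(K, 0x25) = 0xFA; 0xFA ⊕ 0x1C = 0xE6.
P4: D(K, 0x6E) = 0x43; 0x43 ⊕ 0x25 = 0x66.
Blocks that differ from the original plaintext: P1, P2.

P0 = 0xB4, P1 = 0x34, P2 = 0x07, P3 = 0xE6, P4 = 0x66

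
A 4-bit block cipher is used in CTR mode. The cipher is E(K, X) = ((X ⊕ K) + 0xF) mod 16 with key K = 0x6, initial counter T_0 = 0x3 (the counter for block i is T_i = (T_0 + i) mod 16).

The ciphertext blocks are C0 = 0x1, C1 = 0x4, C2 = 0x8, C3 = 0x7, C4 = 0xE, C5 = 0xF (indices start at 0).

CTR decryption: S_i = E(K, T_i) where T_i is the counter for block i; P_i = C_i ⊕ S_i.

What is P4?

P4: T = 0x7, S = E(K, T) = 0x0; 0xE ⊕ 0x0 = 0xE.

P4 = 0xE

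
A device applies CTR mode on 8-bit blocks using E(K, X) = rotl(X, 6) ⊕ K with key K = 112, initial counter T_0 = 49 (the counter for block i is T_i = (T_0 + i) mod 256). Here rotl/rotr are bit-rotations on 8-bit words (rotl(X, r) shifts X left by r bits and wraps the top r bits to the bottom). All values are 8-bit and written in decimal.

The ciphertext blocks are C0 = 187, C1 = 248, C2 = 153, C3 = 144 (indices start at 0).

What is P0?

CTR decryption: S_i = E(K, T_i) where T_i is the counter for block i; P_i = C_i ⊕ S_i.
P0: T = 49, S = E(K, T) = 60; 187 ⊕ 60 = 135.

P0 = 135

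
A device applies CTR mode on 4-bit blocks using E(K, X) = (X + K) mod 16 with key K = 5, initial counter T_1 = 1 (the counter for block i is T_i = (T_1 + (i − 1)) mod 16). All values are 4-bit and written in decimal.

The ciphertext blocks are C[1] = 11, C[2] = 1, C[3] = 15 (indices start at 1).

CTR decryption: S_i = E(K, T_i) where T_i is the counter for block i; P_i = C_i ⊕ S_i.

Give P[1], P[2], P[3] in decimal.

P[1]: T = 1, S = E(K, T) = 6; 11 ⊕ 6 = 13.
P[2]: T = 2, S = E(K, T) = 7; 1 ⊕ 7 = 6.
P[3]: T = 3, S = E(K, T) = 8; 15 ⊕ 8 = 7.

P[1] = 13, P[2] = 6, P[3] = 7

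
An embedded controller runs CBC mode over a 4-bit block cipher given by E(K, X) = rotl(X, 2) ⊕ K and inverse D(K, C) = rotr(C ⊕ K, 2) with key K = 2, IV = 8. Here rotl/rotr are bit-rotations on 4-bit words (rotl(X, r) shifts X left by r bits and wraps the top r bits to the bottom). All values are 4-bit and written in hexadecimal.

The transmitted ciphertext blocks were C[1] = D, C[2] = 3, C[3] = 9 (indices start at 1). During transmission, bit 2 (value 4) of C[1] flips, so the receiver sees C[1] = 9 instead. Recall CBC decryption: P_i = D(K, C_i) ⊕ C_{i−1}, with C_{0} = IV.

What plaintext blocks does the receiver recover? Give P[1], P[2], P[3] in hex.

Only C[1] changed, to 9. In CBC, a change in C_i garbles P_i and flips the same bit in P_{i+1}. Decrypting the received ciphertext:
P[1]: D(K, 9) = E; E ⊕ 8 = 6.
P[2]: D(K, 3) = 4; 4 ⊕ 9 = D.
P[3]: D(K, 9) = E; E ⊕ 3 = D.
Blocks that differ from the original plaintext: P[1], P[2].

P[1] = 6, P[2] = D, P[3] = D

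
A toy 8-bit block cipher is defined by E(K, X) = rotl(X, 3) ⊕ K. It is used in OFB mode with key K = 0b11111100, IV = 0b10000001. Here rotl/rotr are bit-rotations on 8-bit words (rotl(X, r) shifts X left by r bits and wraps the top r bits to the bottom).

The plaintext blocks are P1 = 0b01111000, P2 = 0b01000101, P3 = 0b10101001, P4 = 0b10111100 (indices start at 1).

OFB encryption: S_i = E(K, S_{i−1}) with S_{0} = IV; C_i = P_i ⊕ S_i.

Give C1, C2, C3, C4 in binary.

C1: S = E(K, 0b10000001) = 0b11110000; 0b01111000 ⊕ 0b11110000 = 0b10001000.
C2: S = E(K, 0b11110000) = 0b01111011; 0b01000101 ⊕ 0b01111011 = 0b00111110.
C3: S = E(K, 0b01111011) = 0b00100111; 0b10101001 ⊕ 0b00100111 = 0b10001110.
C4: S = E(K, 0b00100111) = 0b11000101; 0b10111100 ⊕ 0b11000101 = 0b01111001.

C1 = 0b10001000, C2 = 0b00111110, C3 = 0b10001110, C4 = 0b01111001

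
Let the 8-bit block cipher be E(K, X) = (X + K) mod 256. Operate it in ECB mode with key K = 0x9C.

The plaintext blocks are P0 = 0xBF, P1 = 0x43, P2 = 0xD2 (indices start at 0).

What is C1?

ECB encryption: C_i = E(K, P_i).
C1: E(K, 0x43) = 0xDF.

C1 = 0xDF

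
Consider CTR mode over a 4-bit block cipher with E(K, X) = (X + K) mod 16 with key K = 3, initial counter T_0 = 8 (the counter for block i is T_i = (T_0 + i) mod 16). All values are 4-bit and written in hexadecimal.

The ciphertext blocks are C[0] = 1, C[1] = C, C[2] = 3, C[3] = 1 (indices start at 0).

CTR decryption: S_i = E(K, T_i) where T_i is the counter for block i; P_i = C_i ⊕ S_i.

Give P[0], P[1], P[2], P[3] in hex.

P[0] = A, P[1] = 0, P[2] = E, P[3] = F

P[0]: T = 8, S = E(K, T) = B; 1 ⊕ B = A.
P[1]: T = 9, S = E(K, T) = C; C ⊕ C = 0.
P[2]: T = A, S = E(K, T) = D; 3 ⊕ D = E.
P[3]: T = B, S = E(K, T) = E; 1 ⊕ E = F.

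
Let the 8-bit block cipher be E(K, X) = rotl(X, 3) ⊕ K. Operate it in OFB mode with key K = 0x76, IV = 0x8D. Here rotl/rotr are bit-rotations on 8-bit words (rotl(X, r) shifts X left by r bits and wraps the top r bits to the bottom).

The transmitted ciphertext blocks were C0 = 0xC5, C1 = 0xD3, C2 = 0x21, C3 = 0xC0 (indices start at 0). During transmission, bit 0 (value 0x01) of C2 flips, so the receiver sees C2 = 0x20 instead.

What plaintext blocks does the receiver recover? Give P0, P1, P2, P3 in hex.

OFB decryption: S_i = E(K, S_{i−1}) with S_{−1} = IV; P_i = C_i ⊕ S_i.
Only C2 changed, to 0x20. In OFB, a change in C_i flips the same bit in P_i only; the keystream is unaffected. Decrypting the received ciphertext:
P0: S = E(K, 0x8D) = 0x1A; 0xC5 ⊕ 0x1A = 0xDF.
P1: S = E(K, 0x1A) = 0xA6; 0xD3 ⊕ 0xA6 = 0x75.
P2: S = E(K, 0xA6) = 0x43; 0x20 ⊕ 0x43 = 0x63.
P3: S = E(K, 0x43) = 0x6C; 0xC0 ⊕ 0x6C = 0xAC.
Blocks that differ from the original plaintext: P2.

P0 = 0xDF, P1 = 0x75, P2 = 0x63, P3 = 0xAC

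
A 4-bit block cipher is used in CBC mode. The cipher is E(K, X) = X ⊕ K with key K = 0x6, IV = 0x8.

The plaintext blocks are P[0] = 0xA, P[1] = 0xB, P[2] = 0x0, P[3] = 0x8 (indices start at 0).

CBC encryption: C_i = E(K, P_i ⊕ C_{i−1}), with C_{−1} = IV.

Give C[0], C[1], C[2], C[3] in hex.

C[0]: P[0] ⊕ 0x8 = 0x2; E(K, 0x2) = 0x4.
C[1]: P[1] ⊕ 0x4 = 0xF; E(K, 0xF) = 0x9.
C[2]: P[2] ⊕ 0x9 = 0x9; E(K, 0x9) = 0xF.
C[3]: P[3] ⊕ 0xF = 0x7; E(K, 0x7) = 0x1.

C[0] = 0x4, C[1] = 0x9, C[2] = 0xF, C[3] = 0x1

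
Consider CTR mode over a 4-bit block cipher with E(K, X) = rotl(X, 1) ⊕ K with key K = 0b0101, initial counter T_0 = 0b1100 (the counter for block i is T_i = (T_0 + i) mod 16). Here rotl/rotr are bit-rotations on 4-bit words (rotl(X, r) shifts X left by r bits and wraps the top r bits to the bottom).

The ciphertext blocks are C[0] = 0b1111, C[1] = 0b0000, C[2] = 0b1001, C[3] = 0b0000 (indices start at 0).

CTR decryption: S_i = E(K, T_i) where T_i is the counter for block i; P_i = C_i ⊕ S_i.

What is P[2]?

P[2] = 0b0001

P[2]: T = 0b1110, S = E(K, T) = 0b1000; 0b1001 ⊕ 0b1000 = 0b0001.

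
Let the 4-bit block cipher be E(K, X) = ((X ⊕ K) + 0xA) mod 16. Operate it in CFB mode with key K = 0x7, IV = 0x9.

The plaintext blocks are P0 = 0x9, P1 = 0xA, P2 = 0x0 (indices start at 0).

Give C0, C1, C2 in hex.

CFB encryption: C_i = P_i ⊕ E(K, C_{i−1}), with C_{−1} = IV.
C0: E(K, 0x9) = 0x8; 0x9 ⊕ 0x8 = 0x1.
C1: E(K, 0x1) = 0x0; 0xA ⊕ 0x0 = 0xA.
C2: E(K, 0xA) = 0x7; 0x0 ⊕ 0x7 = 0x7.

C0 = 0x1, C1 = 0xA, C2 = 0x7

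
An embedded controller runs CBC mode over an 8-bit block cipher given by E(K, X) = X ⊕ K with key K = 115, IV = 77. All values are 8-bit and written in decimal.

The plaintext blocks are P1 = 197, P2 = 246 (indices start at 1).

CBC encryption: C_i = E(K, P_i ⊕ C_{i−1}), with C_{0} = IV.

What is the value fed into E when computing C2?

13

C1: P1 ⊕ 77 = 136; E(K, 136) = 251.
C2: P2 ⊕ 251 = 13; E(K, 13) = 126.
So the input to E for block 2 is 13.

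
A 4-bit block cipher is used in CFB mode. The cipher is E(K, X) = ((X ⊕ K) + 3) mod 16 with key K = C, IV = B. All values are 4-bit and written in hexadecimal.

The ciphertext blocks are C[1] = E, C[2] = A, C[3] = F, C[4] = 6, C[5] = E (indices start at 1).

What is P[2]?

P[2] = F

CFB decryption: P_i = C_i ⊕ E(K, C_{i−1}), with C_{0} = IV.
P[2]: E(K, E) = 5; A ⊕ 5 = F.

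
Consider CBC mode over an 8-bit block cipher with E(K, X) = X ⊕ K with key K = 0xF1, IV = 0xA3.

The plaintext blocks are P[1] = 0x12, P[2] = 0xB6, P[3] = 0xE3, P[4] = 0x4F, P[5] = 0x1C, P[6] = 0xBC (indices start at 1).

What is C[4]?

C[4] = 0xAB

CBC encryption: C_i = E(K, P_i ⊕ C_{i−1}), with C_{0} = IV.
C[1]: P[1] ⊕ 0xA3 = 0xB1; E(K, 0xB1) = 0x40.
C[2]: P[2] ⊕ 0x40 = 0xF6; E(K, 0xF6) = 0x07.
C[3]: P[3] ⊕ 0x07 = 0xE4; E(K, 0xE4) = 0x15.
C[4]: P[4] ⊕ 0x15 = 0x5A; E(K, 0x5A) = 0xAB.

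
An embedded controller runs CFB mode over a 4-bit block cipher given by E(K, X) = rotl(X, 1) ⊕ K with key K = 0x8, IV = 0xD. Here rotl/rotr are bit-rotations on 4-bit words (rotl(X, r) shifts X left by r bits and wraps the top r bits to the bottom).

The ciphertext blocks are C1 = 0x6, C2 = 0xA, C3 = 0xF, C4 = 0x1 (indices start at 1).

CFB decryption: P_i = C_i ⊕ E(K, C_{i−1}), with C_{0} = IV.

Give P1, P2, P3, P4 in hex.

P1: E(K, 0xD) = 0x3; 0x6 ⊕ 0x3 = 0x5.
P2: E(K, 0x6) = 0x4; 0xA ⊕ 0x4 = 0xE.
P3: E(K, 0xA) = 0xD; 0xF ⊕ 0xD = 0x2.
P4: E(K, 0xF) = 0x7; 0x1 ⊕ 0x7 = 0x6.

P1 = 0x5, P2 = 0xE, P3 = 0x2, P4 = 0x6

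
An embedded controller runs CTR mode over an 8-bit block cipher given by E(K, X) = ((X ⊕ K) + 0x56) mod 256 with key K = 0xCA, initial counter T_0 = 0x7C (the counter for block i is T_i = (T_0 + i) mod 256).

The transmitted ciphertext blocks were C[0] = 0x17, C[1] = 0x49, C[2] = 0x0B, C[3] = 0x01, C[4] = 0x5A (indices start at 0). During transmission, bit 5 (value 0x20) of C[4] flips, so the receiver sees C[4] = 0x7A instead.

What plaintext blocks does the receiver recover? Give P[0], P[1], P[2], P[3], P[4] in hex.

P[0] = 0x1B, P[1] = 0x44, P[2] = 0x01, P[3] = 0x0A, P[4] = 0xDA

CTR decryption: S_i = E(K, T_i) where T_i is the counter for block i; P_i = C_i ⊕ S_i.
Only C[4] changed, to 0x7A. In CTR, a change in C_i flips the same bit in P_i only; the keystream is unaffected. Decrypting the received ciphertext:
P[0]: T = 0x7C, S = E(K, T) = 0x0C; 0x17 ⊕ 0x0C = 0x1B.
P[1]: T = 0x7D, S = E(K, T) = 0x0D; 0x49 ⊕ 0x0D = 0x44.
P[2]: T = 0x7E, S = E(K, T) = 0x0A; 0x0B ⊕ 0x0A = 0x01.
P[3]: T = 0x7F, S = E(K, T) = 0x0B; 0x01 ⊕ 0x0B = 0x0A.
P[4]: T = 0x80, S = E(K, T) = 0xA0; 0x7A ⊕ 0xA0 = 0xDA.
Blocks that differ from the original plaintext: P[4].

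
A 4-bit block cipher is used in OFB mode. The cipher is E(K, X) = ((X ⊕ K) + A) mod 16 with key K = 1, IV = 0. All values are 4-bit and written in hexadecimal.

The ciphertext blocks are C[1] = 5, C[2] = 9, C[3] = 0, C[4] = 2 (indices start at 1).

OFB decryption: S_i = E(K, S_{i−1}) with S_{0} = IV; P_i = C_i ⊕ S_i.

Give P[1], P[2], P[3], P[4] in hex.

P[1]: S = E(K, 0) = B; 5 ⊕ B = E.
P[2]: S = E(K, B) = 4; 9 ⊕ 4 = D.
P[3]: S = E(K, 4) = F; 0 ⊕ F = F.
P[4]: S = E(K, F) = 8; 2 ⊕ 8 = A.

P[1] = E, P[2] = D, P[3] = F, P[4] = A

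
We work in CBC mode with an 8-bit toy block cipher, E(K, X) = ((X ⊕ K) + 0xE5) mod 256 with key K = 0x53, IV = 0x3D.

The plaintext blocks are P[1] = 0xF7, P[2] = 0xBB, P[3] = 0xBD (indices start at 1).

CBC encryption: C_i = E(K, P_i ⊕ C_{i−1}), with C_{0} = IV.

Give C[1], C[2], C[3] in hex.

C[1]: P[1] ⊕ 0x3D = 0xCA; E(K, 0xCA) = 0x7E.
C[2]: P[2] ⊕ 0x7E = 0xC5; E(K, 0xC5) = 0x7B.
C[3]: P[3] ⊕ 0x7B = 0xC6; E(K, 0xC6) = 0x7A.

C[1] = 0x7E, C[2] = 0x7B, C[3] = 0x7A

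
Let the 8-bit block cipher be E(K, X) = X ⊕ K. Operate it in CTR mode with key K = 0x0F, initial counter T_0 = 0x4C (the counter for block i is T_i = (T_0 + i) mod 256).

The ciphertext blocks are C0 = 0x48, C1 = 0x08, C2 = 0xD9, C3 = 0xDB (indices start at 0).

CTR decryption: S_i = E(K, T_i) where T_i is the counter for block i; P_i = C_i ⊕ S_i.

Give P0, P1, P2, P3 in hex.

P0 = 0x0B, P1 = 0x4A, P2 = 0x98, P3 = 0x9B

P0: T = 0x4C, S = E(K, T) = 0x43; 0x48 ⊕ 0x43 = 0x0B.
P1: T = 0x4D, S = E(K, T) = 0x42; 0x08 ⊕ 0x42 = 0x4A.
P2: T = 0x4E, S = E(K, T) = 0x41; 0xD9 ⊕ 0x41 = 0x98.
P3: T = 0x4F, S = E(K, T) = 0x40; 0xDB ⊕ 0x40 = 0x9B.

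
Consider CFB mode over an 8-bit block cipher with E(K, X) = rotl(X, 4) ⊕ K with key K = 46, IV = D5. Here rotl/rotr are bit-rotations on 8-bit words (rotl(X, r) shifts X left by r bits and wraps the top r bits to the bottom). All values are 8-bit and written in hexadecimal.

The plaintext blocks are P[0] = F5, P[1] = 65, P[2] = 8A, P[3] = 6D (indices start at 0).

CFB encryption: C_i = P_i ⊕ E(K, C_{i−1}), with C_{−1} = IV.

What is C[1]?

C[1] = CD

C[0]: E(K, D5) = 1B; F5 ⊕ 1B = EE.
C[1]: E(K, EE) = A8; 65 ⊕ A8 = CD.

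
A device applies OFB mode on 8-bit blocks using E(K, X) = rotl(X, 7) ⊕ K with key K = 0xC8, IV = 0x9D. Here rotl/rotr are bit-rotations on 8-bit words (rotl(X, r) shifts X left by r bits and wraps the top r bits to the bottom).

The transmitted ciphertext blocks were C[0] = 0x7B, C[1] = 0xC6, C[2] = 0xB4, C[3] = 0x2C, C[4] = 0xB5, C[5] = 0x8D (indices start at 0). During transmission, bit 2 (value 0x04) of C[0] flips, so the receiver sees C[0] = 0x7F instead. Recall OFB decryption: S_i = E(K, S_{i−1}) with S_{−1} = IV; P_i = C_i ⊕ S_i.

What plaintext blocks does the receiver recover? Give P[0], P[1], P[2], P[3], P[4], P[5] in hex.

P[0] = 0x79, P[1] = 0x0D, P[2] = 0x99, P[3] = 0x72, P[4] = 0x52, P[5] = 0xB6

Only C[0] changed, to 0x7F. In OFB, a change in C_i flips the same bit in P_i only; the keystream is unaffected. Decrypting the received ciphertext:
P[0]: S = E(K, 0x9D) = 0x06; 0x7F ⊕ 0x06 = 0x79.
P[1]: S = E(K, 0x06) = 0xCB; 0xC6 ⊕ 0xCB = 0x0D.
P[2]: S = E(K, 0xCB) = 0x2D; 0xB4 ⊕ 0x2D = 0x99.
P[3]: S = E(K, 0x2D) = 0x5E; 0x2C ⊕ 0x5E = 0x72.
P[4]: S = E(K, 0x5E) = 0xE7; 0xB5 ⊕ 0xE7 = 0x52.
P[5]: S = E(K, 0xE7) = 0x3B; 0x8D ⊕ 0x3B = 0xB6.
Blocks that differ from the original plaintext: P[0].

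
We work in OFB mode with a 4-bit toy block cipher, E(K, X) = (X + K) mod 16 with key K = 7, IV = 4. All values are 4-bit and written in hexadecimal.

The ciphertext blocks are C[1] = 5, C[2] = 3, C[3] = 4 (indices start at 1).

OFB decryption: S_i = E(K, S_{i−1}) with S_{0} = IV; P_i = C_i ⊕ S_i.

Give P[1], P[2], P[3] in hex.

P[1] = E, P[2] = 1, P[3] = D

P[1]: S = E(K, 4) = B; 5 ⊕ B = E.
P[2]: S = E(K, B) = 2; 3 ⊕ 2 = 1.
P[3]: S = E(K, 2) = 9; 4 ⊕ 9 = D.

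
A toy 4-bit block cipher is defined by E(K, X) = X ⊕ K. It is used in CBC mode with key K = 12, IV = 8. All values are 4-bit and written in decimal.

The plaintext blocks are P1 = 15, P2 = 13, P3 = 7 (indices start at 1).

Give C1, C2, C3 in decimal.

C1 = 11, C2 = 10, C3 = 1

CBC encryption: C_i = E(K, P_i ⊕ C_{i−1}), with C_{0} = IV.
C1: P1 ⊕ 8 = 7; E(K, 7) = 11.
C2: P2 ⊕ 11 = 6; E(K, 6) = 10.
C3: P3 ⊕ 10 = 13; E(K, 13) = 1.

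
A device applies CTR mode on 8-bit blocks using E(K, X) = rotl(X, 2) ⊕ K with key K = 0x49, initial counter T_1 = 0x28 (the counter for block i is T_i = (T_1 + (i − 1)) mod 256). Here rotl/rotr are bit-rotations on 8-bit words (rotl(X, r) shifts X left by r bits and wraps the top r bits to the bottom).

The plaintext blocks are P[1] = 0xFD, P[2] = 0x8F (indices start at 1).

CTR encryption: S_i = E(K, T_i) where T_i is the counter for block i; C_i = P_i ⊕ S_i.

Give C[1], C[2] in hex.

C[1] = 0x14, C[2] = 0x62

C[1]: T = 0x28, S = E(K, T) = 0xE9; 0xFD ⊕ 0xE9 = 0x14.
C[2]: T = 0x29, S = E(K, T) = 0xED; 0x8F ⊕ 0xED = 0x62.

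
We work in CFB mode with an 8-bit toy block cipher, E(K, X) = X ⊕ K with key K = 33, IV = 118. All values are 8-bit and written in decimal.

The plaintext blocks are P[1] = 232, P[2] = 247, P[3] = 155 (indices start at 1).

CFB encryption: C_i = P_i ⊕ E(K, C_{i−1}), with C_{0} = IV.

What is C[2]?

C[2] = 105

C[1]: E(K, 118) = 87; 232 ⊕ 87 = 191.
C[2]: E(K, 191) = 158; 247 ⊕ 158 = 105.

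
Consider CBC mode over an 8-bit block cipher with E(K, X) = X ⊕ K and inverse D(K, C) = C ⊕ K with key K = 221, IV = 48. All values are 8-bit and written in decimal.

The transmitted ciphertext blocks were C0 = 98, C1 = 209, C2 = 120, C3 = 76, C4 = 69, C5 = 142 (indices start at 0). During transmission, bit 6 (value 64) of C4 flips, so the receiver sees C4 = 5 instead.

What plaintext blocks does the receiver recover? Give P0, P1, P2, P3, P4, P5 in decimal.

P0 = 143, P1 = 110, P2 = 116, P3 = 233, P4 = 148, P5 = 86

CBC decryption: P_i = D(K, C_i) ⊕ C_{i−1}, with C_{−1} = IV.
Only C4 changed, to 5. In CBC, a change in C_i garbles P_i and flips the same bit in P_{i+1}. Decrypting the received ciphertext:
P0: D(K, 98) = 191; 191 ⊕ 48 = 143.
P1: D(K, 209) = 12; 12 ⊕ 98 = 110.
P2: D(K, 120) = 165; 165 ⊕ 209 = 116.
P3: D(K, 76) = 145; 145 ⊕ 120 = 233.
P4: D(K, 5) = 216; 216 ⊕ 76 = 148.
P5: D(K, 142) = 83; 83 ⊕ 5 = 86.
Blocks that differ from the original plaintext: P4, P5.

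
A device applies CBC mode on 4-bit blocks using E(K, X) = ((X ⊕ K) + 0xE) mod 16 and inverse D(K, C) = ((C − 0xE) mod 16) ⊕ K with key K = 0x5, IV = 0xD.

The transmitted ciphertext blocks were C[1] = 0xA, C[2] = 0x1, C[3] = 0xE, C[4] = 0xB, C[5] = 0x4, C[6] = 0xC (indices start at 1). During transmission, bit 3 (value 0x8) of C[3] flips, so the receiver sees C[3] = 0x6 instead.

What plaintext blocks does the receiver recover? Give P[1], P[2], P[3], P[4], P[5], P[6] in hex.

CBC decryption: P_i = D(K, C_i) ⊕ C_{i−1}, with C_{0} = IV.
Only C[3] changed, to 0x6. In CBC, a change in C_i garbles P_i and flips the same bit in P_{i+1}. Decrypting the received ciphertext:
P[1]: D(K, 0xA) = 0x9; 0x9 ⊕ 0xD = 0x4.
P[2]: D(K, 0x1) = 0x6; 0x6 ⊕ 0xA = 0xC.
P[3]: D(K, 0x6) = 0xD; 0xD ⊕ 0x1 = 0xC.
P[4]: D(K, 0xB) = 0x8; 0x8 ⊕ 0x6 = 0xE.
P[5]: D(K, 0x4) = 0x3; 0x3 ⊕ 0xB = 0x8.
P[6]: D(K, 0xC) = 0xB; 0xB ⊕ 0x4 = 0xF.
Blocks that differ from the original plaintext: P[3], P[4].

P[1] = 0x4, P[2] = 0xC, P[3] = 0xC, P[4] = 0xE, P[5] = 0x8, P[6] = 0xF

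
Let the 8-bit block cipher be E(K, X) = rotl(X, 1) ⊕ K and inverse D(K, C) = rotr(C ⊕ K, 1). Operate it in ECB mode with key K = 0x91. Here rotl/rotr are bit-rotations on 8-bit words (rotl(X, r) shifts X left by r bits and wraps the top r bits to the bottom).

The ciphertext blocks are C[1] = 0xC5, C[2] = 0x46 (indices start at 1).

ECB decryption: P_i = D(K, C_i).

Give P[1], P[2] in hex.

P[1]: D(K, 0xC5) = 0x2A.
P[2]: D(K, 0x46) = 0xEB.

P[1] = 0x2A, P[2] = 0xEB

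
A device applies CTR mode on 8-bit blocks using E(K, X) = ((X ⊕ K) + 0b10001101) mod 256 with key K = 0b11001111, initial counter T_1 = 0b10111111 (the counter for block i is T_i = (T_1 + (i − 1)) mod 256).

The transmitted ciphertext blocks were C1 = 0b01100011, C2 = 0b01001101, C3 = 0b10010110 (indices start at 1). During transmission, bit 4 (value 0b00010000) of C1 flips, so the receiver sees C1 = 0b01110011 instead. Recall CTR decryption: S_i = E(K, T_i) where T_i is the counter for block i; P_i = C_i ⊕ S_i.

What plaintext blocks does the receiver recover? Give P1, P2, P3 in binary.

P1 = 0b10001110, P2 = 0b11010001, P3 = 0b00001101

Only C1 changed, to 0b01110011. In CTR, a change in C_i flips the same bit in P_i only; the keystream is unaffected. Decrypting the received ciphertext:
P1: T = 0b10111111, S = E(K, T) = 0b11111101; 0b01110011 ⊕ 0b11111101 = 0b10001110.
P2: T = 0b11000000, S = E(K, T) = 0b10011100; 0b01001101 ⊕ 0b10011100 = 0b11010001.
P3: T = 0b11000001, S = E(K, T) = 0b10011011; 0b10010110 ⊕ 0b10011011 = 0b00001101.
Blocks that differ from the original plaintext: P1.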